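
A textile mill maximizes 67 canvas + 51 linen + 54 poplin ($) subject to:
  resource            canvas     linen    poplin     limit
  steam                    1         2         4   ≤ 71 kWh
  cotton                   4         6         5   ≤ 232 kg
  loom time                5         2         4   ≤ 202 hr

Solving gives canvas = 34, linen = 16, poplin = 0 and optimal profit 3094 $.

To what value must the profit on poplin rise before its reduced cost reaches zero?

Check each constraint at x*: steam 66/71 (slack 5); cotton 232/232 (tight); loom time 202/202 (tight).
By complementary slackness, y = 0 for the non-binding constraint.
The binding rows give the dual system: 4·y_cotton + 5·y_loom time = 67 and 6·y_cotton + 2·y_loom time = 51.
→ y_cotton = 5.5 and y_loom time = 9.
poplin enters the basis when its profit ≥ yᵀa₃ = 5.5·5 + 9·4 = 63.5.

63.5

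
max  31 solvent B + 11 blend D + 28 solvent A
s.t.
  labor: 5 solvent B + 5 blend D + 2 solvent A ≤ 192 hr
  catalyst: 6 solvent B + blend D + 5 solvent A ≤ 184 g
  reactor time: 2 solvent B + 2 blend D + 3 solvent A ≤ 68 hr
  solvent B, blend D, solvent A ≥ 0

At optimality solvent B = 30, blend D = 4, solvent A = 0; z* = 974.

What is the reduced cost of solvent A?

-2.5

Check each constraint at x*: labor 170/192 (slack 22); catalyst 184/184 (tight); reactor time 68/68 (tight).
Since labor is not tight, its dual is 0.
From A_Bᵀ y = c: 6·y_catalyst + 2·y_reactor time = 31; 1·y_catalyst + 2·y_reactor time = 11.
This yields shadow prices y_catalyst = 4, y_reactor time = 3.5.
Reduced cost of solvent A: c₃ − yᵀa₃ = 28 − (4·5 + 3.5·3) = 28 − 30.5 = -2.5.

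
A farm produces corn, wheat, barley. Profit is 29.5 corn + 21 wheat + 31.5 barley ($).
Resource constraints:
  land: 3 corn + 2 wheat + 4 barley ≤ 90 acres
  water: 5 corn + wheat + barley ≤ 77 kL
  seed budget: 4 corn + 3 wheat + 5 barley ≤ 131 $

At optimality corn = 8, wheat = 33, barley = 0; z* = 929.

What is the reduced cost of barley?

-6.5

Binding: land and seed budget. Non-binding: water (4 unused).
Slack constraints have shadow price 0 (complementary slackness).
Dual feasibility on the basic columns requires 3·y_land + 4·y_seed budget = 29.5, 2·y_land + 3·y_seed budget = 21.
Solving: y_land = 4.5, y_seed budget = 4.
Reduced cost of barley: c₃ − yᵀa₃ = 31.5 − (4.5·4 + 4·5) = 31.5 − 38 = -6.5.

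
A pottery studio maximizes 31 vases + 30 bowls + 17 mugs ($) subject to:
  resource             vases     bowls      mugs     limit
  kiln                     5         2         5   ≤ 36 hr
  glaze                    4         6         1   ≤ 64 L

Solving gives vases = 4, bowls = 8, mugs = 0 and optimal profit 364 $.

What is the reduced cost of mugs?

-2

At the optimum: kiln uses 36 of 36 (binding); glaze uses 64 of 64 (binding).
From A_Bᵀ y = c: 5·y_kiln + 4·y_glaze = 31; 2·y_kiln + 6·y_glaze = 30.
→ y_kiln = 3 and y_glaze = 4.
Reduced cost of mugs: c₃ − yᵀa₃ = 17 − (3·5 + 4·1) = 17 − 19 = -2.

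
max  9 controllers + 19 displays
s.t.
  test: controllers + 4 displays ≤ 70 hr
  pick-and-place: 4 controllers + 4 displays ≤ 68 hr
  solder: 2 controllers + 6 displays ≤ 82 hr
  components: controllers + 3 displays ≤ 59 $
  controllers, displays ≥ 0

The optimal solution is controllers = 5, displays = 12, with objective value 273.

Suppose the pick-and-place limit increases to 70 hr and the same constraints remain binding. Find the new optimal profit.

Binding: pick-and-place and solder. Non-binding: test (17 unused), components (18 unused).
Slack constraints have shadow price 0 (complementary slackness).
From A_Bᵀ y = c: 4·y_pick-and-place + 2·y_solder = 9; 4·y_pick-and-place + 6·y_solder = 19.
Solving: y_pick-and-place = 1, y_solder = 2.5.
Δz = y_pick-and-place·Δb = 1 × (2) = 2, so new z* = 273 + 2 = 275.

275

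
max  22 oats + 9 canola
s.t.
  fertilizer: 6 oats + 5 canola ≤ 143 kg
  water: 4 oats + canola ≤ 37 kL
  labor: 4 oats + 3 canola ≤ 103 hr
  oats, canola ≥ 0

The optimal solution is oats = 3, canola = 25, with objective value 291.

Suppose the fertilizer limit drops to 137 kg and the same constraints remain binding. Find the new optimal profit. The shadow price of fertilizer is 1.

285

Δb = -6, so new z* = 291 + (1)·(-6) = 291 − 6 = 285.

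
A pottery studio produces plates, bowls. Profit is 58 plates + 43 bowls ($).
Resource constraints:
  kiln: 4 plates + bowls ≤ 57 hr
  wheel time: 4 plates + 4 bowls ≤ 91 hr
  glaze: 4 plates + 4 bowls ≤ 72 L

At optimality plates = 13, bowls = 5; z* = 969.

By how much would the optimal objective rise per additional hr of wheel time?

At the optimum: kiln uses 57 of 57 (binding); wheel time uses 72 of 91 (slack = 19); glaze uses 72 of 72 (binding).
By complementary slackness, y = 0 for the non-binding constraint.
From A_Bᵀ y = c: 4·y_kiln + 4·y_glaze = 58; 1·y_kiln + 4·y_glaze = 43.
This yields shadow prices y_kiln = 5, y_glaze = 9.5.
Shadow price of wheel time = 0.

0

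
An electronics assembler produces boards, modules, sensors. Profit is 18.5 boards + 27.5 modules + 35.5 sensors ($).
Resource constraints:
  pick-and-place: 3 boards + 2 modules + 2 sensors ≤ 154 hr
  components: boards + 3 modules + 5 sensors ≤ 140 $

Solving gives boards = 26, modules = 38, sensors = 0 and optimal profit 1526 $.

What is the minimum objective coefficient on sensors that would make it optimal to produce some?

40.5

Both pick-and-place and components are binding at x*.
The binding rows give the dual system: 3·y_pick-and-place + 1·y_components = 18.5 and 2·y_pick-and-place + 3·y_components = 27.5.
→ y_pick-and-place = 4 and y_components = 6.5.
sensors enters the basis when its profit ≥ yᵀa₃ = 4·2 + 6.5·5 = 40.5.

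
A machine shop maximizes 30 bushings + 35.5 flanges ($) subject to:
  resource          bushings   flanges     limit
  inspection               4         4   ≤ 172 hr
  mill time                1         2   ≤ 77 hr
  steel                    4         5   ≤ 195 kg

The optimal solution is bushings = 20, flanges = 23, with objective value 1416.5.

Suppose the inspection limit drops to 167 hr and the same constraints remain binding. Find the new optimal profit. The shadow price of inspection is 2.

1406.5

Δb = -5, so new z* = 1416.5 + (2)·(-5) = 1416.5 − 10 = 1406.5.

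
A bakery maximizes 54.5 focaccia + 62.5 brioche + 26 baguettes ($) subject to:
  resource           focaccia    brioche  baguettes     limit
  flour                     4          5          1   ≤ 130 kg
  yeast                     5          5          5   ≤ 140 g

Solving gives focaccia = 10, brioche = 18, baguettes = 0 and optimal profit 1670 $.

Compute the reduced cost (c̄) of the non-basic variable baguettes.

-4.5

Check each constraint at x*: flour 130/130 (tight); yeast 140/140 (tight).
The binding rows give the dual system: 4·y_flour + 5·y_yeast = 54.5 and 5·y_flour + 5·y_yeast = 62.5.
Solving: y_flour = 8, y_yeast = 4.5.
Reduced cost of baguettes: c₃ − yᵀa₃ = 26 − (8·1 + 4.5·5) = 26 − 30.5 = -4.5.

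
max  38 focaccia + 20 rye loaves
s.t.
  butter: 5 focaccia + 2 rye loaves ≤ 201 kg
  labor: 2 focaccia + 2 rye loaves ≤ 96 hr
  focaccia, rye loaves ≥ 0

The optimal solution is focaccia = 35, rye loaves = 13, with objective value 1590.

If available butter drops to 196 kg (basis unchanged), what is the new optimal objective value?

1560

Both butter and labor are binding at x*.
Dual feasibility on the basic columns requires 5·y_butter + 2·y_labor = 38, 2·y_butter + 2·y_labor = 20.
Solving: y_butter = 6, y_labor = 4.
Δz = y_butter·Δb = 6 × (-5) = -30, so new z* = 1590 − 30 = 1560.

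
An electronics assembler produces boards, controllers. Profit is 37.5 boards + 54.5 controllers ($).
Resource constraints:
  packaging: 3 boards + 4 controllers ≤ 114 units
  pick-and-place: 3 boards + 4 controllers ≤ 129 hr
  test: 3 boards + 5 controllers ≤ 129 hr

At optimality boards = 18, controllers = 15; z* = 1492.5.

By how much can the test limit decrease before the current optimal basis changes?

Binding constraints: packaging, test. The basis is B = [[3,4],[3,5]] with det 3.
Per unit decrease in test, x* moves by d = (1.3333, -1).
The basis stays optimal until controllers reaches 0; allowable decrease = 15 hr.

15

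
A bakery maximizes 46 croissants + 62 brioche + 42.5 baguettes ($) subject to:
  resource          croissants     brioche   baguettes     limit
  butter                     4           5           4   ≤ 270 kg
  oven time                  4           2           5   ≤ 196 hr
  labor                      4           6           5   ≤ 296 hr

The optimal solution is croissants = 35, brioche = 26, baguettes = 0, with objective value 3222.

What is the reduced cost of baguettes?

Check each constraint at x*: butter 270/270 (tight); oven time 192/196 (slack 4); labor 296/296 (tight).
By complementary slackness, y = 0 for the non-binding constraint.
From A_Bᵀ y = c: 4·y_butter + 4·y_labor = 46; 5·y_butter + 6·y_labor = 62.
This yields shadow prices y_butter = 7, y_labor = 4.5.
Reduced cost of baguettes: c₃ − yᵀa₃ = 42.5 − (7·4 + 4.5·5) = 42.5 − 50.5 = -8.

-8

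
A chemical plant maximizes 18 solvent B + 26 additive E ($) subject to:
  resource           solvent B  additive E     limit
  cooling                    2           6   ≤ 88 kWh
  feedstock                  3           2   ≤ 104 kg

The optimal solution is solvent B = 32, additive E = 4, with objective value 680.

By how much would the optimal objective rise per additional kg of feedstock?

At the optimum: cooling uses 88 of 88 (binding); feedstock uses 104 of 104 (binding).
Dual feasibility on the basic columns requires 2·y_cooling + 3·y_feedstock = 18, 6·y_cooling + 2·y_feedstock = 26.
Solving: y_cooling = 3, y_feedstock = 4.
Shadow price of feedstock = 4.

4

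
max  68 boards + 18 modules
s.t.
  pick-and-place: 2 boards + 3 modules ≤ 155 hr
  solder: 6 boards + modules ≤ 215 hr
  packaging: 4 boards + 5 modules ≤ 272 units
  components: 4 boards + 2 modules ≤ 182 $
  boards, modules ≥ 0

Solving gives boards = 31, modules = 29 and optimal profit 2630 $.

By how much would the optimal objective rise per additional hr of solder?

8

Binding: solder and components. Non-binding: pick-and-place (6 unused), packaging (3 unused).
By complementary slackness, y = 0 for the non-binding constraints.
From A_Bᵀ y = c: 6·y_solder + 4·y_components = 68; 1·y_solder + 2·y_components = 18.
This yields shadow prices y_solder = 8, y_components = 5.
Shadow price of solder = 8.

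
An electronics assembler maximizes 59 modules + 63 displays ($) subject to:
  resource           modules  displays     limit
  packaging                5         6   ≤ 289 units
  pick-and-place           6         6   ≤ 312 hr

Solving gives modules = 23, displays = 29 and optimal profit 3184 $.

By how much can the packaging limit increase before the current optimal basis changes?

Binding constraints: packaging, pick-and-place. The basis is B = [[5,6],[6,6]] with det -6.
Per unit increase in packaging, x* moves by d = (-1, 1).
The basis stays optimal until modules reaches 0; allowable increase = 23 units.

23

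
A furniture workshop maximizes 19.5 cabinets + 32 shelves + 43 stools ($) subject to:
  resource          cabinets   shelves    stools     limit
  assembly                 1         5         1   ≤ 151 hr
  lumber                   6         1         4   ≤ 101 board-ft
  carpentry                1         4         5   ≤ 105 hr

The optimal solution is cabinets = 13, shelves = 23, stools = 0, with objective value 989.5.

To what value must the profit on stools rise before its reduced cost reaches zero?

Binding: lumber and carpentry. Non-binding: assembly (23 unused).
Slack constraints have shadow price 0 (complementary slackness).
From A_Bᵀ y = c: 6·y_lumber + 1·y_carpentry = 19.5; 1·y_lumber + 4·y_carpentry = 32.
This yields shadow prices y_lumber = 2, y_carpentry = 7.5.
stools enters the basis when its profit ≥ yᵀa₃ = 2·4 + 7.5·5 = 45.5.

45.5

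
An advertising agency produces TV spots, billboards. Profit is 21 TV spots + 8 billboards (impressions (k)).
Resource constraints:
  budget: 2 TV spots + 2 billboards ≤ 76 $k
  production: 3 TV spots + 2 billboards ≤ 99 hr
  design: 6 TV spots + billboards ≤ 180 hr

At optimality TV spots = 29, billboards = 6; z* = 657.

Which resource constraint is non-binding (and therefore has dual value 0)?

budget: 70/76 (slack 6)
production: 99/99 (binding)
design: 180/180 (binding)
By complementary slackness, a constraint with positive slack has shadow price 0 → budget.

budget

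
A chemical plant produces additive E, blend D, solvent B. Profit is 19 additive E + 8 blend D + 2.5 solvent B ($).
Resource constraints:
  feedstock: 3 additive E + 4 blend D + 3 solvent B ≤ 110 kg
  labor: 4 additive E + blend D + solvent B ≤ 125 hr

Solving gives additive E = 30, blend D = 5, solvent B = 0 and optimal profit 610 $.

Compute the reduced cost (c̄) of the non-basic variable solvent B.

-4.5

At the optimum: feedstock uses 110 of 110 (binding); labor uses 125 of 125 (binding).
Dual feasibility on the basic columns requires 3·y_feedstock + 4·y_labor = 19, 4·y_feedstock + 1·y_labor = 8.
→ y_feedstock = 1 and y_labor = 4.
Reduced cost of solvent B: c₃ − yᵀa₃ = 2.5 − (1·3 + 4·1) = 2.5 − 7 = -4.5.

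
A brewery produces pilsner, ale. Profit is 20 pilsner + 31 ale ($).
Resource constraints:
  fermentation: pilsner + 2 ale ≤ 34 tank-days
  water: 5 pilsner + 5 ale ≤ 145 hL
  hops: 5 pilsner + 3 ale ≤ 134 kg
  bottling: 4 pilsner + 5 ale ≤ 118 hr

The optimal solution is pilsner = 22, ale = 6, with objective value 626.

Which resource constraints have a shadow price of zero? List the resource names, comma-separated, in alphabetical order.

hops, water

fermentation: 34/34 (binding)
water: 140/145 (slack 5)
hops: 128/134 (slack 6)
bottling: 118/118 (binding)
By complementary slackness, a constraint with positive slack has shadow price 0 → hops, water.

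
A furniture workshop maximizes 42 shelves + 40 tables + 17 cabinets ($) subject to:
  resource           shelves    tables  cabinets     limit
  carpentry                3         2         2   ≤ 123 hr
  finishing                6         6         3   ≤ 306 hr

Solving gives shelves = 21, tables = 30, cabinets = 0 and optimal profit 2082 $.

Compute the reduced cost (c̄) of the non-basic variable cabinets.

-5

Both carpentry and finishing are binding at x*.
The binding rows give the dual system: 3·y_carpentry + 6·y_finishing = 42 and 2·y_carpentry + 6·y_finishing = 40.
→ y_carpentry = 2 and y_finishing = 6.
Reduced cost of cabinets: c₃ − yᵀa₃ = 17 − (2·2 + 6·3) = 17 − 22 = -5.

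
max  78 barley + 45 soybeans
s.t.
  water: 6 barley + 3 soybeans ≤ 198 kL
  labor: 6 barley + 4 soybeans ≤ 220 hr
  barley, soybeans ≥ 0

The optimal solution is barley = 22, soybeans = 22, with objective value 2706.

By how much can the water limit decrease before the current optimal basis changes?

Binding constraints: water, labor. The basis is B = [[6,3],[6,4]] with det 6.
Per unit decrease in water, x* moves by d = (-0.6667, 1).
The basis stays optimal until barley reaches 0; allowable decrease = 33 kL.

33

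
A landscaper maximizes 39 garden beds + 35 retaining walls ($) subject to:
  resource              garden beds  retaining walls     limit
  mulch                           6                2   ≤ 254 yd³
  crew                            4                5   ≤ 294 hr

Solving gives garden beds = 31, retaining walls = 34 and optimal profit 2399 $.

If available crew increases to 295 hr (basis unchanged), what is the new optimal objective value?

Both mulch and crew are binding at x*.
The binding rows give the dual system: 6·y_mulch + 4·y_crew = 39 and 2·y_mulch + 5·y_crew = 35.
This yields shadow prices y_mulch = 2.5, y_crew = 6.
Δz = y_crew·Δb = 6 × (1) = 6, so new z* = 2399 + 6 = 2405.

2405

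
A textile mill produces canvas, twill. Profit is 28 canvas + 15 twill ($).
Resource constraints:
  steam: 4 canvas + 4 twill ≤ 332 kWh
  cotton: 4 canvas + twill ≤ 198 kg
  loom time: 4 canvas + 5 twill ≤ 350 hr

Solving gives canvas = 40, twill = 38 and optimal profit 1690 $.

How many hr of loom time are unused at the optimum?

0

loom time used = 4·40 + 5·38 = 350; slack = 350 − 350 = 0.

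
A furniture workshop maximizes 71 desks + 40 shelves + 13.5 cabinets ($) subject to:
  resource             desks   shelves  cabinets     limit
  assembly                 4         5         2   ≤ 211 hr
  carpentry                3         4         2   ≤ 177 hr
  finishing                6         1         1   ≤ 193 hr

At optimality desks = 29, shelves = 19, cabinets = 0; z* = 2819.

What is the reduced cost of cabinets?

-7

Check each constraint at x*: assembly 211/211 (tight); carpentry 163/177 (slack 14); finishing 193/193 (tight).
By complementary slackness, y = 0 for the non-binding constraint.
Dual feasibility on the basic columns requires 4·y_assembly + 6·y_finishing = 71, 5·y_assembly + 1·y_finishing = 40.
This yields shadow prices y_assembly = 6.5, y_finishing = 7.5.
Reduced cost of cabinets: c₃ − yᵀa₃ = 13.5 − (6.5·2 + 7.5·1) = 13.5 − 20.5 = -7.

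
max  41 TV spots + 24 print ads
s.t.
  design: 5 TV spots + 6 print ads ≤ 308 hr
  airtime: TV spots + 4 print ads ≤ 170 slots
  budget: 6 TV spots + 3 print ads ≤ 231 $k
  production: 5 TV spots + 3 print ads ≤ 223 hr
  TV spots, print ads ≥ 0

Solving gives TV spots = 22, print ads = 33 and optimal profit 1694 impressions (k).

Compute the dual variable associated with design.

1

Binding: design and budget. Non-binding: airtime (16 unused), production (14 unused).
By complementary slackness, y = 0 for the non-binding constraints.
From A_Bᵀ y = c: 5·y_design + 6·y_budget = 41; 6·y_design + 3·y_budget = 24.
Solving: y_design = 1, y_budget = 6.
Shadow price of design = 1.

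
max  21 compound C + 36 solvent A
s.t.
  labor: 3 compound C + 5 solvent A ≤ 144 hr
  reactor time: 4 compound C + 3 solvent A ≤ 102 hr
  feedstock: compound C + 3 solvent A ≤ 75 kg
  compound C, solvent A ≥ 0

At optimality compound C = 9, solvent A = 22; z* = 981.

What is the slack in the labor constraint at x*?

labor used = 3·9 + 5·22 = 137; slack = 144 − 137 = 7.

7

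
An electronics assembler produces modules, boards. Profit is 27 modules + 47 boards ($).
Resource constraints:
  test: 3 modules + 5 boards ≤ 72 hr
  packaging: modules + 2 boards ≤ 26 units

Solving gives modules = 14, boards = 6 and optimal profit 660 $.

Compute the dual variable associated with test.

Both test and packaging are binding at x*.
From A_Bᵀ y = c: 3·y_test + 1·y_packaging = 27; 5·y_test + 2·y_packaging = 47.
→ y_test = 7 and y_packaging = 6.
Shadow price of test = 7.

7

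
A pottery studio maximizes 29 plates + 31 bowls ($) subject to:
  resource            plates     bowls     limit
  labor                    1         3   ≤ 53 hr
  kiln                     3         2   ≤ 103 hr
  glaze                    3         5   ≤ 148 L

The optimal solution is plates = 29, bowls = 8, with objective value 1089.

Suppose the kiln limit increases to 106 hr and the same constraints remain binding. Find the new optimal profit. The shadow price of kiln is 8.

Δb = 3, so new z* = 1089 + (8)·(3) = 1089 + 24 = 1113.

1113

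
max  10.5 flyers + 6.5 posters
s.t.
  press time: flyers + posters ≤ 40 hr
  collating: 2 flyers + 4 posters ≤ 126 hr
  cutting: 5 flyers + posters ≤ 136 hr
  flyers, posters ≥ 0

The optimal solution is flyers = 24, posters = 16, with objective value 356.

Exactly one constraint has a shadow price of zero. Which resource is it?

press time: 40/40 (binding)
collating: 112/126 (slack 14)
cutting: 136/136 (binding)
By complementary slackness, a constraint with positive slack has shadow price 0 → collating.

collating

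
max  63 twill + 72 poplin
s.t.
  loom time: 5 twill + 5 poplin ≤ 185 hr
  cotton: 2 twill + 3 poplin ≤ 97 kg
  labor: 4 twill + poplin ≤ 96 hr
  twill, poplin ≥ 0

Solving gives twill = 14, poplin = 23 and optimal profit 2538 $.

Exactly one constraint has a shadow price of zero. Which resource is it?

loom time: 185/185 (binding)
cotton: 97/97 (binding)
labor: 79/96 (slack 17)
By complementary slackness, a constraint with positive slack has shadow price 0 → labor.

labor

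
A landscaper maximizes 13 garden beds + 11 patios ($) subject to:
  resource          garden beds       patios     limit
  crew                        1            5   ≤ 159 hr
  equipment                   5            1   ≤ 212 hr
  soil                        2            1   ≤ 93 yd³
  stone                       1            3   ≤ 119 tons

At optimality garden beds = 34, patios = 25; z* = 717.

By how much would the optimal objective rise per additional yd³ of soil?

6

Check each constraint at x*: crew 159/159 (tight); equipment 195/212 (slack 17); soil 93/93 (tight); stone 109/119 (slack 10).
Slack constraints have shadow price 0 (complementary slackness).
The binding rows give the dual system: 1·y_crew + 2·y_soil = 13 and 5·y_crew + 1·y_soil = 11.
This yields shadow prices y_crew = 1, y_soil = 6.
Shadow price of soil = 6.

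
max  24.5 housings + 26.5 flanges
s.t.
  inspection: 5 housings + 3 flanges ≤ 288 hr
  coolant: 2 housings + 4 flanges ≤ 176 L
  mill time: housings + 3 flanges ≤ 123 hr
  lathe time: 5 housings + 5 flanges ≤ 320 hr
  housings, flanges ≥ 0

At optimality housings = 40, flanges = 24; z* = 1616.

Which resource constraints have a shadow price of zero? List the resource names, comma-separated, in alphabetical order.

inspection, mill time

inspection: 272/288 (slack 16)
coolant: 176/176 (binding)
mill time: 112/123 (slack 11)
lathe time: 320/320 (binding)
By complementary slackness, a constraint with positive slack has shadow price 0 → inspection, mill time.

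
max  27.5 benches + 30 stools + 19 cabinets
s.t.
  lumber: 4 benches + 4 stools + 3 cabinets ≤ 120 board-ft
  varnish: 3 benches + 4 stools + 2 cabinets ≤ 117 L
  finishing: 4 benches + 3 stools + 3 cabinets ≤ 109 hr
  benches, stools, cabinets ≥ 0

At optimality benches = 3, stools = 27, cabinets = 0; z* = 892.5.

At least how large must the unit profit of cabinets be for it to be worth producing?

20

Check each constraint at x*: lumber 120/120 (tight); varnish 117/117 (tight); finishing 93/109 (slack 16).
By complementary slackness, y = 0 for the non-binding constraint.
From A_Bᵀ y = c: 4·y_lumber + 3·y_varnish = 27.5; 4·y_lumber + 4·y_varnish = 30.
→ y_lumber = 5 and y_varnish = 2.5.
cabinets enters the basis when its profit ≥ yᵀa₃ = 5·3 + 2.5·2 = 20.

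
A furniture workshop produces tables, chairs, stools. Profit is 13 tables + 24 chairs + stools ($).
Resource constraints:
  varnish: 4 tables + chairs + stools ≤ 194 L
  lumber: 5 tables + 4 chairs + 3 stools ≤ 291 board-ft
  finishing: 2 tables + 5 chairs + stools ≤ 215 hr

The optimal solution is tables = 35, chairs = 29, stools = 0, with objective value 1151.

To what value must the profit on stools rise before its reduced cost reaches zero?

7

At the optimum: varnish uses 169 of 194 (slack = 25); lumber uses 291 of 291 (binding); finishing uses 215 of 215 (binding).
Since varnish is not tight, its dual is 0.
Dual feasibility on the basic columns requires 5·y_lumber + 2·y_finishing = 13, 4·y_lumber + 5·y_finishing = 24.
Solving: y_lumber = 1, y_finishing = 4.
stools enters the basis when its profit ≥ yᵀa₃ = 1·3 + 4·1 = 7.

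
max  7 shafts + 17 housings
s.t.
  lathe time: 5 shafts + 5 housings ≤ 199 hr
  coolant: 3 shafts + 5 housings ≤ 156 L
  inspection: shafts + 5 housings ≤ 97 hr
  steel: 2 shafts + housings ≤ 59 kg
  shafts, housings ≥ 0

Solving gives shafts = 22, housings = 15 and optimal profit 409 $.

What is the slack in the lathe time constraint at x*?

14

lathe time used = 5·22 + 5·15 = 185; slack = 199 − 185 = 14.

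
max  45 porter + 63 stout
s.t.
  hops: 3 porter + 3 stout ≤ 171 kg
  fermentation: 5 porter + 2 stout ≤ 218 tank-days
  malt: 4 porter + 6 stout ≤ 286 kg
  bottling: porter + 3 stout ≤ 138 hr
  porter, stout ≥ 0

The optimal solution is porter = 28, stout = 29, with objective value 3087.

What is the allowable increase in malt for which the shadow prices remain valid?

Binding constraints: hops, malt. The basis is B = [[3,3],[4,6]] with det 6.
Per unit increase in malt, x* moves by d = (-0.5, 0.5).
The basis stays optimal until bottling becomes binding; allowable increase = 23 kg.

23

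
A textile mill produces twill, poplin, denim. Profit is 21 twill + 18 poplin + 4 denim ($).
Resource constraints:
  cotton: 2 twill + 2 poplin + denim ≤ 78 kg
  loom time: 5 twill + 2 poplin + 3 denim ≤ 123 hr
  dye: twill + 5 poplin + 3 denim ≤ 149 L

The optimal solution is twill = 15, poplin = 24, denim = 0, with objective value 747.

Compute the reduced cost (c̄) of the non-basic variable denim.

-7

Check each constraint at x*: cotton 78/78 (tight); loom time 123/123 (tight); dye 135/149 (slack 14).
Slack constraints have shadow price 0 (complementary slackness).
Dual feasibility on the basic columns requires 2·y_cotton + 5·y_loom time = 21, 2·y_cotton + 2·y_loom time = 18.
Solving: y_cotton = 8, y_loom time = 1.
Reduced cost of denim: c₃ − yᵀa₃ = 4 − (8·1 + 1·3) = 4 − 11 = -7.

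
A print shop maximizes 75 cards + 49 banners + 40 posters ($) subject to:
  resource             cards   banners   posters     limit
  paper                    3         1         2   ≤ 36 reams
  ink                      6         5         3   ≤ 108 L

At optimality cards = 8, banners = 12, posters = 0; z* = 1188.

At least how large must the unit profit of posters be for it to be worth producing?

42

At the optimum: paper uses 36 of 36 (binding); ink uses 108 of 108 (binding).
Dual feasibility on the basic columns requires 3·y_paper + 6·y_ink = 75, 1·y_paper + 5·y_ink = 49.
Solving: y_paper = 9, y_ink = 8.
posters enters the basis when its profit ≥ yᵀa₃ = 9·2 + 8·3 = 42.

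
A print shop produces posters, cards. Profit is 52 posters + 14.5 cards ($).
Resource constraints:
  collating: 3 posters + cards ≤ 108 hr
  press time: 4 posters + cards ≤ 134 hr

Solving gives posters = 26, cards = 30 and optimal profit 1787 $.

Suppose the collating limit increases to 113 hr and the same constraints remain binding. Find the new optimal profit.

At the optimum: collating uses 108 of 108 (binding); press time uses 134 of 134 (binding).
Dual feasibility on the basic columns requires 3·y_collating + 4·y_press time = 52, 1·y_collating + 1·y_press time = 14.5.
Solving: y_collating = 6, y_press time = 8.5.
Δz = y_collating·Δb = 6 × (5) = 30, so new z* = 1787 + 30 = 1817.

1817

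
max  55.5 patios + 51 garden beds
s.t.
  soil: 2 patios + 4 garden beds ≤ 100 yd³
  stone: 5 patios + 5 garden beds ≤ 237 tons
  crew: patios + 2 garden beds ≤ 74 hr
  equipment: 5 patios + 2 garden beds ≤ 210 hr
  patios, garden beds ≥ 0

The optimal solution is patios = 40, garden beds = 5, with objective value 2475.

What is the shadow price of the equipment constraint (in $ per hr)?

Binding: soil and equipment. Non-binding: stone (12 unused), crew (24 unused).
By complementary slackness, y = 0 for the non-binding constraints.
The binding rows give the dual system: 2·y_soil + 5·y_equipment = 55.5 and 4·y_soil + 2·y_equipment = 51.
→ y_soil = 9 and y_equipment = 7.5.
Shadow price of equipment = 7.5.

7.5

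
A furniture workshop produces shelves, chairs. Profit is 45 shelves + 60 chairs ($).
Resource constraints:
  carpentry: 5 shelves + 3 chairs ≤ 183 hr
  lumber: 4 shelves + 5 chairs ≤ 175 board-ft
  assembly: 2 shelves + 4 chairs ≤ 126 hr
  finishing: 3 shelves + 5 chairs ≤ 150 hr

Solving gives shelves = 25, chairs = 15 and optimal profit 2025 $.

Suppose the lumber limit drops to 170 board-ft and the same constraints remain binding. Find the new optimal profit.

1980

Binding: lumber and finishing. Non-binding: carpentry (13 unused), assembly (16 unused).
Since carpentry, assembly are not tight, their duals are 0.
Dual feasibility on the basic columns requires 4·y_lumber + 3·y_finishing = 45, 5·y_lumber + 5·y_finishing = 60.
This yields shadow prices y_lumber = 9, y_finishing = 3.
Δz = y_lumber·Δb = 9 × (-5) = -45, so new z* = 2025 − 45 = 1980.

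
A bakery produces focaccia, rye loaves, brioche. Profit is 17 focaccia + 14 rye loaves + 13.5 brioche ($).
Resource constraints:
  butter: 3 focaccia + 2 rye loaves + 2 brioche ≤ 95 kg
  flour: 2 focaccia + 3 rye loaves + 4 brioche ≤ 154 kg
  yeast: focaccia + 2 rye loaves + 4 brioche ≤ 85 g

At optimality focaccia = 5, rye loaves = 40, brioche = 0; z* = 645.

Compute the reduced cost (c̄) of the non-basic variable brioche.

At the optimum: butter uses 95 of 95 (binding); flour uses 130 of 154 (slack = 24); yeast uses 85 of 85 (binding).
By complementary slackness, y = 0 for the non-binding constraint.
From A_Bᵀ y = c: 3·y_butter + 1·y_yeast = 17; 2·y_butter + 2·y_yeast = 14.
→ y_butter = 5 and y_yeast = 2.
Reduced cost of brioche: c₃ − yᵀa₃ = 13.5 − (5·2 + 2·4) = 13.5 − 18 = -4.5.

-4.5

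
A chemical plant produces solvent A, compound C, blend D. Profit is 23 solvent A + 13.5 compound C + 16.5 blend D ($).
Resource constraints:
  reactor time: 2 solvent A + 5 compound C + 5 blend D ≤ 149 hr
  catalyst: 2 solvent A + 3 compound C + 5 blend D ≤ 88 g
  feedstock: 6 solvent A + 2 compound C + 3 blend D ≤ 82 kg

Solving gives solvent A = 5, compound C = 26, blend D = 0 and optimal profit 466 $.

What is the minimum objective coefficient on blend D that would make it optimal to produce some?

Binding: catalyst and feedstock. Non-binding: reactor time (9 unused).
By complementary slackness, y = 0 for the non-binding constraint.
Dual feasibility on the basic columns requires 2·y_catalyst + 6·y_feedstock = 23, 3·y_catalyst + 2·y_feedstock = 13.5.
→ y_catalyst = 2.5 and y_feedstock = 3.
blend D enters the basis when its profit ≥ yᵀa₃ = 2.5·5 + 3·3 = 21.5.

21.5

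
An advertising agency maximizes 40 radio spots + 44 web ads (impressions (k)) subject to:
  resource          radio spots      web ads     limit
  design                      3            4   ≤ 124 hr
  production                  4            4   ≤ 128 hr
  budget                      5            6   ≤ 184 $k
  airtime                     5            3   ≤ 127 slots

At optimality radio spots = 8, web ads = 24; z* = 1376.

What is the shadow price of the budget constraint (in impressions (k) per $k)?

Check each constraint at x*: design 120/124 (slack 4); production 128/128 (tight); budget 184/184 (tight); airtime 112/127 (slack 15).
Since design, airtime are not tight, their duals are 0.
The binding rows give the dual system: 4·y_production + 5·y_budget = 40 and 4·y_production + 6·y_budget = 44.
Solving: y_production = 5, y_budget = 4.
Shadow price of budget = 4.

4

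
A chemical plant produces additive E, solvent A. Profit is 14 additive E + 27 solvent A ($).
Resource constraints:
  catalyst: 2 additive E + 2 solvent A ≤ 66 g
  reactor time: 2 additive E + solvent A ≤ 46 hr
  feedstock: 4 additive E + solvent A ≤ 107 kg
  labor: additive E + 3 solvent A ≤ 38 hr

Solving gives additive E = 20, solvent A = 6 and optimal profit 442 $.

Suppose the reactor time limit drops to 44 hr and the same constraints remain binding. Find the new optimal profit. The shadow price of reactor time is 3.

436

Δb = -2, so new z* = 442 + (3)·(-2) = 442 − 6 = 436.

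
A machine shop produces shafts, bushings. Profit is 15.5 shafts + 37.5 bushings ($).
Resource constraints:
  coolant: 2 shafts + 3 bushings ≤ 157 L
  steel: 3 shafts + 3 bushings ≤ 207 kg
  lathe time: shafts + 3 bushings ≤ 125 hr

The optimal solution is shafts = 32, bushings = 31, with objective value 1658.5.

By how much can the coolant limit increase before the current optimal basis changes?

9

Binding constraints: coolant, lathe time. The basis is B = [[2,3],[1,3]] with det 3.
Per unit increase in coolant, x* moves by d = (1, -0.3333).
The basis stays optimal until steel becomes binding; allowable increase = 9 L.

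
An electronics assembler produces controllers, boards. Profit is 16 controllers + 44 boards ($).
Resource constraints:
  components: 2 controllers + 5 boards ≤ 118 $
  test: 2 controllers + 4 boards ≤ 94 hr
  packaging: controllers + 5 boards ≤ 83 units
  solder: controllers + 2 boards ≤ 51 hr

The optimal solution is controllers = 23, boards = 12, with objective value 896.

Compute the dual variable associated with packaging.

At the optimum: components uses 106 of 118 (slack = 12); test uses 94 of 94 (binding); packaging uses 83 of 83 (binding); solder uses 47 of 51 (slack = 4).
Since components, solder are not tight, their duals are 0.
The binding rows give the dual system: 2·y_test + 1·y_packaging = 16 and 4·y_test + 5·y_packaging = 44.
This yields shadow prices y_test = 6, y_packaging = 4.
Shadow price of packaging = 4.

4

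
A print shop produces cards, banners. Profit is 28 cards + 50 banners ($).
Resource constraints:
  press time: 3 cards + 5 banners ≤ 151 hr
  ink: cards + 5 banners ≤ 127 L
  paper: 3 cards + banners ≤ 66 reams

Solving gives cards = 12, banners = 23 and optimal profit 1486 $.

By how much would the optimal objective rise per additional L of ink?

At the optimum: press time uses 151 of 151 (binding); ink uses 127 of 127 (binding); paper uses 59 of 66 (slack = 7).
Slack constraints have shadow price 0 (complementary slackness).
Dual feasibility on the basic columns requires 3·y_press time + 1·y_ink = 28, 5·y_press time + 5·y_ink = 50.
This yields shadow prices y_press time = 9, y_ink = 1.
Shadow price of ink = 1.

1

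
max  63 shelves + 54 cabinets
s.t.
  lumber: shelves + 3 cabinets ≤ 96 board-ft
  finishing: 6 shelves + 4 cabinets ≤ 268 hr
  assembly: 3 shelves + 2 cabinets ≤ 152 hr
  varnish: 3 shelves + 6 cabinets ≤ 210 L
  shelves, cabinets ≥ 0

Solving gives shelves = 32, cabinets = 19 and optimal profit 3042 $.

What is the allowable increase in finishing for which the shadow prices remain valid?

36

Binding constraints: finishing, varnish. The basis is B = [[6,4],[3,6]] with det 24.
Per unit increase in finishing, x* moves by d = (0.25, -0.125).
The basis stays optimal until assembly becomes binding; allowable increase = 36 hr.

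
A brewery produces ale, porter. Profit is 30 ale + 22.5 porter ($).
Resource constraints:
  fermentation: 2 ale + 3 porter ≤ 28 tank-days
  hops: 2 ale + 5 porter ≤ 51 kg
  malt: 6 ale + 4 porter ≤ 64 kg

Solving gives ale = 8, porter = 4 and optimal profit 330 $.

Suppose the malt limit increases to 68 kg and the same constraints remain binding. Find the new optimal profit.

348

At the optimum: fermentation uses 28 of 28 (binding); hops uses 36 of 51 (slack = 15); malt uses 64 of 64 (binding).
Slack constraints have shadow price 0 (complementary slackness).
Dual feasibility on the basic columns requires 2·y_fermentation + 6·y_malt = 30, 3·y_fermentation + 4·y_malt = 22.5.
Solving: y_fermentation = 1.5, y_malt = 4.5.
Δz = y_malt·Δb = 4.5 × (4) = 18, so new z* = 330 + 18 = 348.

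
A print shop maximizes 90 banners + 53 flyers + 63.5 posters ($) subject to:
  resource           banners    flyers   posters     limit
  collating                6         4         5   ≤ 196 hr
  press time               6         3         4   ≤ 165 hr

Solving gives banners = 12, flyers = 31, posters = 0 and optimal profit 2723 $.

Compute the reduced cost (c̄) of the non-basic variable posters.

At the optimum: collating uses 196 of 196 (binding); press time uses 165 of 165 (binding).
The binding rows give the dual system: 6·y_collating + 6·y_press time = 90 and 4·y_collating + 3·y_press time = 53.
→ y_collating = 8 and y_press time = 7.
Reduced cost of posters: c₃ − yᵀa₃ = 63.5 − (8·5 + 7·4) = 63.5 − 68 = -4.5.

-4.5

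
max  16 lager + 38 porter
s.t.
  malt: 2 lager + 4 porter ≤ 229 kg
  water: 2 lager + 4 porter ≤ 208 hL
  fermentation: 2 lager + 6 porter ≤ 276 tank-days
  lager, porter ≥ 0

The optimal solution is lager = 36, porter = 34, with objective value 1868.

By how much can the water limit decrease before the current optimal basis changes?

24

Binding constraints: water, fermentation. The basis is B = [[2,4],[2,6]] with det 4.
Per unit decrease in water, x* moves by d = (-1.5, 0.5).
The basis stays optimal until lager reaches 0; allowable decrease = 24 hL.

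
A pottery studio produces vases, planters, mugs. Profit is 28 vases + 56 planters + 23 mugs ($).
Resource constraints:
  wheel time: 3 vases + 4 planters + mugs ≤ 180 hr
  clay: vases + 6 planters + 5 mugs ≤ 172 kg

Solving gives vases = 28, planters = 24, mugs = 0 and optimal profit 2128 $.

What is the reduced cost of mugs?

Both wheel time and clay are binding at x*.
From A_Bᵀ y = c: 3·y_wheel time + 1·y_clay = 28; 4·y_wheel time + 6·y_clay = 56.
This yields shadow prices y_wheel time = 8, y_clay = 4.
Reduced cost of mugs: c₃ − yᵀa₃ = 23 − (8·1 + 4·5) = 23 − 28 = -5.

-5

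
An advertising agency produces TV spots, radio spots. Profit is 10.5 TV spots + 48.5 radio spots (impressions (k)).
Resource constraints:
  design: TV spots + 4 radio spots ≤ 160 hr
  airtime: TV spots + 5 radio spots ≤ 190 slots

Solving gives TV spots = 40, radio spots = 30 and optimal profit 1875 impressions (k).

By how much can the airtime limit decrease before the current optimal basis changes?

30

Binding constraints: design, airtime. The basis is B = [[1,4],[1,5]] with det 1.
Per unit decrease in airtime, x* moves by d = (4, -1).
The basis stays optimal until radio spots reaches 0; allowable decrease = 30 slots.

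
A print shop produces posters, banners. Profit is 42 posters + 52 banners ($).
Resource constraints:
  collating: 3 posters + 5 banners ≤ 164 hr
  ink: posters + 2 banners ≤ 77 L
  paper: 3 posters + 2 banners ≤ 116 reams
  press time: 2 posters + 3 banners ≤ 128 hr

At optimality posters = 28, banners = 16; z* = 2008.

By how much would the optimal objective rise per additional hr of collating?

8

Binding: collating and paper. Non-binding: ink (17 unused), press time (24 unused).
Slack constraints have shadow price 0 (complementary slackness).
Dual feasibility on the basic columns requires 3·y_collating + 3·y_paper = 42, 5·y_collating + 2·y_paper = 52.
Solving: y_collating = 8, y_paper = 6.
Shadow price of collating = 8.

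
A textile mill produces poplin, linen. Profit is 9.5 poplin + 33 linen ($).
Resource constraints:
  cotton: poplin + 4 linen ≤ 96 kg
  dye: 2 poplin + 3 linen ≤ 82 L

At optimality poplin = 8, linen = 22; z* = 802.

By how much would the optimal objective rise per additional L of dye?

At the optimum: cotton uses 96 of 96 (binding); dye uses 82 of 82 (binding).
The binding rows give the dual system: 1·y_cotton + 2·y_dye = 9.5 and 4·y_cotton + 3·y_dye = 33.
Solving: y_cotton = 7.5, y_dye = 1.
Shadow price of dye = 1.

1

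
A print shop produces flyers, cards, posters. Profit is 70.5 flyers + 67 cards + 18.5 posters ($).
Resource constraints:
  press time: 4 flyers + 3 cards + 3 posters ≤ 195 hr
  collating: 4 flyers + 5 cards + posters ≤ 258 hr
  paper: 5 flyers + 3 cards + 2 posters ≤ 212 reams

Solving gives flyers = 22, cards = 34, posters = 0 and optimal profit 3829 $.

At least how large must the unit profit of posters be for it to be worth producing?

22.5

Check each constraint at x*: press time 190/195 (slack 5); collating 258/258 (tight); paper 212/212 (tight).
Slack constraints have shadow price 0 (complementary slackness).
Dual feasibility on the basic columns requires 4·y_collating + 5·y_paper = 70.5, 5·y_collating + 3·y_paper = 67.
This yields shadow prices y_collating = 9.5, y_paper = 6.5.
posters enters the basis when its profit ≥ yᵀa₃ = 9.5·1 + 6.5·2 = 22.5.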